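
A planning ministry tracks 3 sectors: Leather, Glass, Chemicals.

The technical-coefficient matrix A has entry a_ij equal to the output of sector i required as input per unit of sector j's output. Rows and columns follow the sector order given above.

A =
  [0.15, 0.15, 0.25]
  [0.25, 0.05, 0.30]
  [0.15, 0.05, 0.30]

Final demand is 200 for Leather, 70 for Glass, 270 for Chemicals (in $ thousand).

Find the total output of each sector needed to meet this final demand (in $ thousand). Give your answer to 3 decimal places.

x_L = 446.178, x_G = 351.014, x_C = 506.396

I − A =
  [   0.85    -0.15    -0.25]
  [  -0.25     0.95    -0.30]
  [  -0.15    -0.05     0.70]
Cofactors of I−A, C_ij = (−1)^(i+j)·(minor ij) (rows/columns in the sector order above):
  C_11 = (0.95)(0.70) − (-0.30)(-0.05) = 0.6500
  C_12 = −[(-0.25)(0.70) − (-0.30)(-0.15)] = 0.2200
  C_13 = (-0.25)(-0.05) − (0.95)(-0.15) = 0.1550
  C_21 = −[(-0.15)(0.70) − (-0.25)(-0.05)] = 0.1175
  C_22 = (0.85)(0.70) − (-0.25)(-0.15) = 0.5575
  C_23 = −[(0.85)(-0.05) − (-0.15)(-0.15)] = 0.0650
  C_31 = (-0.15)(-0.30) − (-0.25)(0.95) = 0.2825
  C_32 = −[(0.85)(-0.30) − (-0.25)(-0.25)] = 0.3175
  C_33 = (0.85)(0.95) − (-0.15)(-0.25) = 0.7700
det(I−A) = Σ_j (I−A)_1j·C_1j = (0.85)(0.6500) + (-0.15)(0.2200) + (-0.25)(0.1550) = 0.48075
adj(I−A) = Cᵀ =
  [ 0.6500   0.1175   0.2825]
  [ 0.2200   0.5575   0.3175]
  [ 0.1550   0.0650   0.7700]
(I − A)⁻¹ = adj(I−A) / det(I−A) ≈
  [   1.3521     0.2444     0.5876]
  [   0.4576     1.1596     0.6604]
  [   0.3224     0.1352     1.6017]
x = (I − A)⁻¹ d = adj(I−A)·d / det(I−A), with det(I−A) = 0.48075:
  x_L = (0.6500·200 + 0.1175·70 + 0.2825·270) / 0.48075 = 214.50 / 0.48075 ≈ 446.178
  x_G = (0.2200·200 + 0.5575·70 + 0.3175·270) / 0.48075 = 168.75 / 0.48075 ≈ 351.014
  x_C = (0.1550·200 + 0.0650·70 + 0.7700·270) / 0.48075 = 243.45 / 0.48075 ≈ 506.396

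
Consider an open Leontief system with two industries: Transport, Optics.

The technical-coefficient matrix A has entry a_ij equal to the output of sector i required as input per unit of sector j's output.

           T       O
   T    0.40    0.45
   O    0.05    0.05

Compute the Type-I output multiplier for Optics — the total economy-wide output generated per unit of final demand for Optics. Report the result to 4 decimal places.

m_O = 1.9178

I − A =
  [   0.60    -0.45]
  [  -0.05     0.95]
det(I−A) = (0.60)(0.95) − (-0.45)(-0.05) = 0.5475
adj(I−A) = [[0.95, 0.45], [0.05, 0.60]]
(I − A)⁻¹ = adj(I−A) / det(I−A) ≈
  [   1.73516     0.82192]
  [   0.09132     1.09589]
The output multiplier for sector j is the column-j sum of the Leontief inverse (I − A)⁻¹ = adj(I−A) / det(I−A).
Column O of adj(I−A): (0.45, 0.60); det(I−A) = 0.5475.
m_O = (0.45 + 0.60) / 0.5475 = 1.05 / 0.5475 ≈ 1.9178.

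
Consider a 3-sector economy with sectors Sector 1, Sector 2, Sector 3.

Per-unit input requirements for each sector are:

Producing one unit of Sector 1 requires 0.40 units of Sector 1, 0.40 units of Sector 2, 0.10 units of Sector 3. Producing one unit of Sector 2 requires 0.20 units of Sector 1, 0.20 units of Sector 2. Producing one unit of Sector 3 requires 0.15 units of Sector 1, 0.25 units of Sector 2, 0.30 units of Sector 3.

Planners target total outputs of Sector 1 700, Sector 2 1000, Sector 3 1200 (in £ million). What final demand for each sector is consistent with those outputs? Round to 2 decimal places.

d_1 = 40.00, d_2 = 220.00, d_3 = 770.00

I − A =
  [   0.60    -0.20    -0.15]
  [  -0.40     0.80    -0.25]
  [  -0.10     0.00     0.70]
d = (I − A) x:
  d_1 = (+0.60)·700 + (-0.20)·1000 + (-0.15)·1200 = 40.00
  d_2 = (-0.40)·700 + (+0.80)·1000 + (-0.25)·1200 = 220.00
  d_3 = (-0.10)·700 + (+0.00)·1000 + (+0.70)·1200 = 770.00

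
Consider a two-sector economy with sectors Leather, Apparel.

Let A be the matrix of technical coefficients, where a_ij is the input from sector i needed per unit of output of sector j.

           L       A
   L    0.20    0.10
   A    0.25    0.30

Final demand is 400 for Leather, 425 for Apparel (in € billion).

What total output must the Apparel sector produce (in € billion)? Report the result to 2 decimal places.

I − A =
  [   0.80    -0.10]
  [  -0.25     0.70]
det(I−A) = (0.80)(0.70) − (-0.10)(-0.25) = 0.5350
adj(I−A) = [[0.70, 0.10], [0.25, 0.80]]
(I − A)⁻¹ = adj(I−A) / det(I−A) ≈
  [   1.3084     0.1869]
  [   0.4673     1.4953]
x = (I − A)⁻¹ d = adj(I−A)·d / det(I−A), with det(I−A) = 0.5350:
  x_L = (0.70·400 + 0.10·425) / 0.5350 = 322.50 / 0.5350 ≈ 602.80
  x_A = (0.25·400 + 0.80·425) / 0.5350 = 440.00 / 0.5350 ≈ 822.43

x_A = 822.43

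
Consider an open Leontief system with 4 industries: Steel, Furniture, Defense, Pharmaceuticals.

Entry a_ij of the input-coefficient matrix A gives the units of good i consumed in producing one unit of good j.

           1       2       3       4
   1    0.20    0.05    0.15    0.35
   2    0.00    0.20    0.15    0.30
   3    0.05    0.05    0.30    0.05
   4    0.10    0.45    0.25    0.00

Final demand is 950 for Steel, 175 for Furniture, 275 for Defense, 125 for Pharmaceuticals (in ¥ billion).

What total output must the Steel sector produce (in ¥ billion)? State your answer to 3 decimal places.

I − A =
  [   0.80    -0.05    -0.15    -0.35]
  [   0.00     0.80    -0.15    -0.30]
  [  -0.05    -0.05     0.70    -0.05]
  [  -0.10    -0.45    -0.25     1.00]
Compute the cofactors C_ij = (−1)^(i+j)·(3×3 minor ij) of I−A; the adjugate is their transpose:
adj(I−A) = Cᵀ =
  [ 0.440875   0.159875   0.204625   0.212500]
  [ 0.033000   0.512875   0.179250   0.174375]
  [ 0.038750   0.066875   0.502500   0.058750]
  [ 0.068625   0.263500   0.226750   0.435625]
det(I−A) = Σ_j (I−A)_1j·C_1j = (0.80)(0.440875) + (-0.05)(0.033000) + (-0.15)(0.038750) + (-0.35)(0.068625) = 0.32121875
(I − A)⁻¹ = adj(I−A) / det(I−A) ≈
  [   1.3725     0.4977     0.6370     0.6615]
  [   0.1027     1.5967     0.5580     0.5429]
  [   0.1206     0.2082     1.5644     0.1829]
  [   0.2136     0.8203     0.7059     1.3562]
x = (I − A)⁻¹ d = adj(I−A)·d / det(I−A), with det(I−A) = 0.32121875:
  x_1 = (0.440875·950 + 0.159875·175 + 0.204625·275 + 0.212500·125) / 0.32121875 = 529.64375 / 0.32121875 ≈ 1648.857
  x_2 = (0.033000·950 + 0.512875·175 + 0.179250·275 + 0.174375·125) / 0.32121875 = 192.19375 / 0.32121875 ≈ 598.327
  x_3 = (0.038750·950 + 0.066875·175 + 0.502500·275 + 0.058750·125) / 0.32121875 = 194.046875 / 0.32121875 ≈ 604.096
  x_4 = (0.068625·950 + 0.263500·175 + 0.226750·275 + 0.435625·125) / 0.32121875 = 228.115625 / 0.32121875 ≈ 710.157

x_1 = 1648.857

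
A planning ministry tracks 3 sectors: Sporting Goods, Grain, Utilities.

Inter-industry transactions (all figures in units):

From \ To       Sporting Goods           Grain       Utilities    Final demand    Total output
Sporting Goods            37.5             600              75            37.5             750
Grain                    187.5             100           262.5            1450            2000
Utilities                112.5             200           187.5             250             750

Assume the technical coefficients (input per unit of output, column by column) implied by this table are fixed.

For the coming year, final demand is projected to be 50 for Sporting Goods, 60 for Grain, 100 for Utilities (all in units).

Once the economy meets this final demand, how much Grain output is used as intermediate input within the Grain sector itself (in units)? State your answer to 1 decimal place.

Technical coefficients a_ij = z_ij / X_j:
  a_11 = 37.5/750 = 0.05, a_21 = 187.5/750 = 0.25, a_31 = 112.5/750 = 0.15
  a_12 = 600/2000 = 0.30, a_22 = 100/2000 = 0.05, a_32 = 200/2000 = 0.10
  a_13 = 75/750 = 0.10, a_23 = 262.5/750 = 0.35, a_33 = 187.5/750 = 0.25
I − A =
  [   0.95    -0.30    -0.10]
  [  -0.25     0.95    -0.35]
  [  -0.15    -0.10     0.75]
Cofactors of I−A, C_ij = (−1)^(i+j)·(minor ij) (rows/columns in the sector order above):
  C_11 = (0.95)(0.75) − (-0.35)(-0.10) = 0.6775
  C_12 = −[(-0.25)(0.75) − (-0.35)(-0.15)] = 0.2400
  C_13 = (-0.25)(-0.10) − (0.95)(-0.15) = 0.1675
  C_21 = −[(-0.30)(0.75) − (-0.10)(-0.10)] = 0.2350
  C_22 = (0.95)(0.75) − (-0.10)(-0.15) = 0.6975
  C_23 = −[(0.95)(-0.10) − (-0.30)(-0.15)] = 0.1400
  C_31 = (-0.30)(-0.35) − (-0.10)(0.95) = 0.2000
  C_32 = −[(0.95)(-0.35) − (-0.10)(-0.25)] = 0.3575
  C_33 = (0.95)(0.95) − (-0.30)(-0.25) = 0.8275
det(I−A) = Σ_j (I−A)_1j·C_1j = (0.95)(0.6775) + (-0.30)(0.2400) + (-0.10)(0.1675) = 0.554875
adj(I−A) = Cᵀ =
  [ 0.6775   0.2350   0.2000]
  [ 0.2400   0.6975   0.3575]
  [ 0.1675   0.1400   0.8275]
(I − A)⁻¹ = adj(I−A) / det(I−A) ≈
  [   1.2210     0.4235     0.3604]
  [   0.4325     1.2570     0.6443]
  [   0.3019     0.2523     1.4913]
First solve x = (I − A)⁻¹ d = adj(I−A)·d / det(I−A); in particular x_2 = (0.2400·50 + 0.6975·60 + 0.3575·100) / 0.554875 = 89.60 / 0.554875 ≈ 161.478.
Intermediate flow from 2 to 2: z_22 = a_22 · x_2 = 0.05 × 89.60 / 0.554875 = 4.48 / 0.554875 ≈ 8.1.

z_22 = 8.1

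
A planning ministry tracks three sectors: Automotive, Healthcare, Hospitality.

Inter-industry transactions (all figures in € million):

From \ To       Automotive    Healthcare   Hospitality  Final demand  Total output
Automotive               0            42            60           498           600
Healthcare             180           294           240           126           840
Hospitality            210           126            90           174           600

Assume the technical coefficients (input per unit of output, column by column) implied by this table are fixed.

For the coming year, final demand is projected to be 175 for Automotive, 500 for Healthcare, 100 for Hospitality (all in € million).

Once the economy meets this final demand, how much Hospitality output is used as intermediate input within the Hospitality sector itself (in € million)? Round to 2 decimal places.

Technical coefficients a_ij = z_ij / X_j:
  a_11 = 0/600 = 0.00, a_21 = 180/600 = 0.30, a_31 = 210/600 = 0.35
  a_12 = 42/840 = 0.05, a_22 = 294/840 = 0.35, a_32 = 126/840 = 0.15
  a_13 = 60/600 = 0.10, a_23 = 240/600 = 0.40, a_33 = 90/600 = 0.15
I − A =
  [   1.00    -0.05    -0.10]
  [  -0.30     0.65    -0.40]
  [  -0.35    -0.15     0.85]
Cofactors of I−A, C_ij = (−1)^(i+j)·(minor ij) (rows/columns in the sector order above):
  C_11 = (0.65)(0.85) − (-0.40)(-0.15) = 0.4925
  C_12 = −[(-0.30)(0.85) − (-0.40)(-0.35)] = 0.3950
  C_13 = (-0.30)(-0.15) − (0.65)(-0.35) = 0.2725
  C_21 = −[(-0.05)(0.85) − (-0.10)(-0.15)] = 0.0575
  C_22 = (1.00)(0.85) − (-0.10)(-0.35) = 0.8150
  C_23 = −[(1.00)(-0.15) − (-0.05)(-0.35)] = 0.1675
  C_31 = (-0.05)(-0.40) − (-0.10)(0.65) = 0.0850
  C_32 = −[(1.00)(-0.40) − (-0.10)(-0.30)] = 0.4300
  C_33 = (1.00)(0.65) − (-0.05)(-0.30) = 0.6350
det(I−A) = Σ_j (I−A)_1j·C_1j = (1.00)(0.4925) + (-0.05)(0.3950) + (-0.10)(0.2725) = 0.4455
adj(I−A) = Cᵀ =
  [ 0.4925   0.0575   0.0850]
  [ 0.3950   0.8150   0.4300]
  [ 0.2725   0.1675   0.6350]
(I − A)⁻¹ = adj(I−A) / det(I−A) ≈
  [   1.1055     0.1291     0.1908]
  [   0.8866     1.8294     0.9652]
  [   0.6117     0.3760     1.4254]
First solve x = (I − A)⁻¹ d = adj(I−A)·d / det(I−A); in particular x_3 = (0.2725·175 + 0.1675·500 + 0.6350·100) / 0.4455 = 194.9375 / 0.4455 ≈ 437.5701.
Intermediate flow from 3 to 3: z_33 = a_33 · x_3 = 0.15 × 194.9375 / 0.4455 = 29.240625 / 0.4455 ≈ 65.64.

z_33 = 65.64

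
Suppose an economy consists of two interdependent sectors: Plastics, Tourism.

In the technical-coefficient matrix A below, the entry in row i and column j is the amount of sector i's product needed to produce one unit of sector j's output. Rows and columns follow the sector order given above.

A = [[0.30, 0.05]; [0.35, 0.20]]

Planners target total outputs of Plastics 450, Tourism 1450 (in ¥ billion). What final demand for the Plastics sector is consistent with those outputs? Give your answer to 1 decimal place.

d_1 = 242.5

I − A =
  [   0.70    -0.05]
  [  -0.35     0.80]
d = (I − A) x:
  d_1 = (+0.70)·450 + (-0.05)·1450 = 242.5
  d_2 = (-0.35)·450 + (+0.80)·1450 = 1002.5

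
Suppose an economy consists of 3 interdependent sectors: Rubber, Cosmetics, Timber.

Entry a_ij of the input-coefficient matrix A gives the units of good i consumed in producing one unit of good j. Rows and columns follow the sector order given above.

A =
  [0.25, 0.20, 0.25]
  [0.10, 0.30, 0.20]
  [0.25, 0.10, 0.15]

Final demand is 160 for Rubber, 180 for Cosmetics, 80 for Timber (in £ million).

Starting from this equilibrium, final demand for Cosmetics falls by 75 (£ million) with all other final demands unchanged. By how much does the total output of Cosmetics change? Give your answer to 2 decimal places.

Δx_C = -120.46

I − A =
  [   0.75    -0.20    -0.25]
  [  -0.10     0.70    -0.20]
  [  -0.25    -0.10     0.85]
Cofactors of I−A, C_ij = (−1)^(i+j)·(minor ij) (rows/columns in the sector order above):
  C_11 = (0.70)(0.85) − (-0.20)(-0.10) = 0.5750
  C_12 = −[(-0.10)(0.85) − (-0.20)(-0.25)] = 0.1350
  C_13 = (-0.10)(-0.10) − (0.70)(-0.25) = 0.1850
  C_21 = −[(-0.20)(0.85) − (-0.25)(-0.10)] = 0.1950
  C_22 = (0.75)(0.85) − (-0.25)(-0.25) = 0.5750
  C_23 = −[(0.75)(-0.10) − (-0.20)(-0.25)] = 0.1250
  C_31 = (-0.20)(-0.20) − (-0.25)(0.70) = 0.2150
  C_32 = −[(0.75)(-0.20) − (-0.25)(-0.10)] = 0.1750
  C_33 = (0.75)(0.70) − (-0.20)(-0.10) = 0.5050
det(I−A) = Σ_j (I−A)_1j·C_1j = (0.75)(0.5750) + (-0.20)(0.1350) + (-0.25)(0.1850) = 0.3580
adj(I−A) = Cᵀ =
  [ 0.5750   0.1950   0.2150]
  [ 0.1350   0.5750   0.1750]
  [ 0.1850   0.1250   0.5050]
(I − A)⁻¹ = adj(I−A) / det(I−A) ≈
  [   1.6061     0.5447     0.6006]
  [   0.3771     1.6061     0.4888]
  [   0.5168     0.3492     1.4106]
Δx = (I − A)⁻¹ Δd with Δd having -75 in the Cosmetics component and 0 elsewhere.
So Δx_C = L_CC · (-75), where L_CC = adj(I−A)_CC / det(I−A) = 0.5750 / 0.3580.
Δx_C = 0.5750 × (-75) / 0.3580 = -43.125 / 0.3580 ≈ -120.46.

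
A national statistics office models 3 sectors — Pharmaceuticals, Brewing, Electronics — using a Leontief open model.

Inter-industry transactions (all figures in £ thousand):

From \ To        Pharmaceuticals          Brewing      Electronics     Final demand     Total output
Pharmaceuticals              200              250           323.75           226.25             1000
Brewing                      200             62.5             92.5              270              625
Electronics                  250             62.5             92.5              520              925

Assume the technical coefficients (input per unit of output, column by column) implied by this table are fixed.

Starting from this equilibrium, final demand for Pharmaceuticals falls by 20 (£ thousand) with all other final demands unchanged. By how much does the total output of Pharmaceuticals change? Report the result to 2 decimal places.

Technical coefficients a_ij = z_ij / X_j:
  a_11 = 200/1000 = 0.20, a_21 = 200/1000 = 0.20, a_31 = 250/1000 = 0.25
  a_12 = 250/625 = 0.40, a_22 = 62.5/625 = 0.10, a_32 = 62.5/625 = 0.10
  a_13 = 323.75/925 = 0.35, a_23 = 92.5/925 = 0.10, a_33 = 92.5/925 = 0.10
I − A =
  [   0.80    -0.40    -0.35]
  [  -0.20     0.90    -0.10]
  [  -0.25    -0.10     0.90]
Cofactors of I−A, C_ij = (−1)^(i+j)·(minor ij) (rows/columns in the sector order above):
  C_11 = (0.90)(0.90) − (-0.10)(-0.10) = 0.8000
  C_12 = −[(-0.20)(0.90) − (-0.10)(-0.25)] = 0.2050
  C_13 = (-0.20)(-0.10) − (0.90)(-0.25) = 0.2450
  C_21 = −[(-0.40)(0.90) − (-0.35)(-0.10)] = 0.3950
  C_22 = (0.80)(0.90) − (-0.35)(-0.25) = 0.6325
  C_23 = −[(0.80)(-0.10) − (-0.40)(-0.25)] = 0.1800
  C_31 = (-0.40)(-0.10) − (-0.35)(0.90) = 0.3550
  C_32 = −[(0.80)(-0.10) − (-0.35)(-0.20)] = 0.1500
  C_33 = (0.80)(0.90) − (-0.40)(-0.20) = 0.6400
det(I−A) = Σ_j (I−A)_1j·C_1j = (0.80)(0.8000) + (-0.40)(0.2050) + (-0.35)(0.2450) = 0.47225
adj(I−A) = Cᵀ =
  [ 0.8000   0.3950   0.3550]
  [ 0.2050   0.6325   0.1500]
  [ 0.2450   0.1800   0.6400]
(I − A)⁻¹ = adj(I−A) / det(I−A) ≈
  [   1.6940     0.8364     0.7517]
  [   0.4341     1.3393     0.3176]
  [   0.5188     0.3812     1.3552]
Δx = (I − A)⁻¹ Δd with Δd having -20 in the Pharmaceuticals component and 0 elsewhere.
So Δx_1 = L_11 · (-20), where L_11 = adj(I−A)_11 / det(I−A) = 0.8000 / 0.47225.
Δx_1 = 0.8000 × (-20) / 0.47225 = -16.00 / 0.47225 ≈ -33.88.

Δx_1 = -33.88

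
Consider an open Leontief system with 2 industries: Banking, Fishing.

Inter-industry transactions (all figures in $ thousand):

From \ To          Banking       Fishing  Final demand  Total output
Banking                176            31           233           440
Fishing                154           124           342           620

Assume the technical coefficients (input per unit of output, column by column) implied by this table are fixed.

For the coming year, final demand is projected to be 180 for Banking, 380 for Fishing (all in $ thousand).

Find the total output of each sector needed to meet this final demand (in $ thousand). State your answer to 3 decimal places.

x_B = 352.432, x_F = 629.189

Technical coefficients a_ij = z_ij / X_j:
  a_BB = 176/440 = 0.40, a_FB = 154/440 = 0.35
  a_BF = 31/620 = 0.05, a_FF = 124/620 = 0.20
I − A =
  [   0.60    -0.05]
  [  -0.35     0.80]
det(I−A) = (0.60)(0.80) − (-0.05)(-0.35) = 0.4625
adj(I−A) = [[0.80, 0.05], [0.35, 0.60]]
(I − A)⁻¹ = adj(I−A) / det(I−A) ≈
  [   1.7297     0.1081]
  [   0.7568     1.2973]
x = (I − A)⁻¹ d = adj(I−A)·d / det(I−A), with det(I−A) = 0.4625:
  x_B = (0.80·180 + 0.05·380) / 0.4625 = 163.00 / 0.4625 ≈ 352.432
  x_F = (0.35·180 + 0.60·380) / 0.4625 = 291.00 / 0.4625 ≈ 629.189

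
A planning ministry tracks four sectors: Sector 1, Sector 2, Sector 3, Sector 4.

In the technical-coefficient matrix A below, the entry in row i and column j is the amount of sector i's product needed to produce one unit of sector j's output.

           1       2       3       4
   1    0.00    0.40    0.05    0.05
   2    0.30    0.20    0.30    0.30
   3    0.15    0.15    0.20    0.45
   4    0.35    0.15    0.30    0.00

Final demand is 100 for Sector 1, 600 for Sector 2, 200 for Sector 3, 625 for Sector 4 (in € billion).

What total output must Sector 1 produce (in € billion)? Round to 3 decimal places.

x_1 = 1645.898

I − A =
  [   1.00    -0.40    -0.05    -0.05]
  [  -0.30     0.80    -0.30    -0.30]
  [  -0.15    -0.15     0.80    -0.45]
  [  -0.35    -0.15    -0.30     1.00]
Compute the cofactors C_ij = (−1)^(i+j)·(3×3 minor ij) of I−A; the adjugate is their transpose:
adj(I−A) = Cᵀ =
  [ 0.417250   0.285125   0.208000   0.200000]
  [ 0.389250   0.633375   0.409500   0.393750]
  [ 0.320250   0.339000   0.576750   0.377250]
  [ 0.300500   0.296500   0.307250   0.472750]
det(I−A) = Σ_j (I−A)_1j·C_1j = (1.00)(0.417250) + (-0.40)(0.389250) + (-0.05)(0.320250) + (-0.05)(0.300500) = 0.2305125
(I − A)⁻¹ = adj(I−A) / det(I−A) ≈
  [   1.8101     1.2369     0.9023     0.8676]
  [   1.6886     2.7477     1.7765     1.7082]
  [   1.3893     1.4706     2.5020     1.6366]
  [   1.3036     1.2863     1.3329     2.0509]
x = (I − A)⁻¹ d = adj(I−A)·d / det(I−A), with det(I−A) = 0.2305125:
  x_1 = (0.417250·100 + 0.285125·600 + 0.208000·200 + 0.200000·625) / 0.2305125 = 379.40 / 0.2305125 ≈ 1645.898
  x_2 = (0.389250·100 + 0.633375·600 + 0.409500·200 + 0.393750·625) / 0.2305125 = 746.94375 / 0.2305125 ≈ 3240.361
  x_3 = (0.320250·100 + 0.339000·600 + 0.576750·200 + 0.377250·625) / 0.2305125 = 586.55625 / 0.2305125 ≈ 2544.575
  x_4 = (0.300500·100 + 0.296500·600 + 0.307250·200 + 0.472750·625) / 0.2305125 = 564.86875 / 0.2305125 ≈ 2450.491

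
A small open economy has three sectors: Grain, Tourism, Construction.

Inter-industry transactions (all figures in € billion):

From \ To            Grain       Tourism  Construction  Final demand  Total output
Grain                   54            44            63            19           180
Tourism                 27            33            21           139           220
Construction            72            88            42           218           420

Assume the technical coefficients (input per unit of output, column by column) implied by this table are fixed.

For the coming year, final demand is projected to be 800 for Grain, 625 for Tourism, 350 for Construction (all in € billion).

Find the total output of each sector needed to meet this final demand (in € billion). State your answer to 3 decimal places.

x_1 = 1844.657, x_2 = 1162.311, x_3 = 1725.319

Technical coefficients a_ij = z_ij / X_j:
  a_11 = 54/180 = 0.30, a_21 = 27/180 = 0.15, a_31 = 72/180 = 0.40
  a_12 = 44/220 = 0.20, a_22 = 33/220 = 0.15, a_32 = 88/220 = 0.40
  a_13 = 63/420 = 0.15, a_23 = 21/420 = 0.05, a_33 = 42/420 = 0.10
I − A =
  [   0.70    -0.20    -0.15]
  [  -0.15     0.85    -0.05]
  [  -0.40    -0.40     0.90]
Cofactors of I−A, C_ij = (−1)^(i+j)·(minor ij) (rows/columns in the sector order above):
  C_11 = (0.85)(0.90) − (-0.05)(-0.40) = 0.7450
  C_12 = −[(-0.15)(0.90) − (-0.05)(-0.40)] = 0.1550
  C_13 = (-0.15)(-0.40) − (0.85)(-0.40) = 0.4000
  C_21 = −[(-0.20)(0.90) − (-0.15)(-0.40)] = 0.2400
  C_22 = (0.70)(0.90) − (-0.15)(-0.40) = 0.5700
  C_23 = −[(0.70)(-0.40) − (-0.20)(-0.40)] = 0.3600
  C_31 = (-0.20)(-0.05) − (-0.15)(0.85) = 0.1375
  C_32 = −[(0.70)(-0.05) − (-0.15)(-0.15)] = 0.0575
  C_33 = (0.70)(0.85) − (-0.20)(-0.15) = 0.5650
det(I−A) = Σ_j (I−A)_1j·C_1j = (0.70)(0.7450) + (-0.20)(0.1550) + (-0.15)(0.4000) = 0.4305
adj(I−A) = Cᵀ =
  [ 0.7450   0.2400   0.1375]
  [ 0.1550   0.5700   0.0575]
  [ 0.4000   0.3600   0.5650]
(I − A)⁻¹ = adj(I−A) / det(I−A) ≈
  [   1.7305     0.5575     0.3194]
  [   0.3600     1.3240     0.1336]
  [   0.9292     0.8362     1.3124]
x = (I − A)⁻¹ d = adj(I−A)·d / det(I−A), with det(I−A) = 0.4305:
  x_1 = (0.7450·800 + 0.2400·625 + 0.1375·350) / 0.4305 = 794.125 / 0.4305 ≈ 1844.657
  x_2 = (0.1550·800 + 0.5700·625 + 0.0575·350) / 0.4305 = 500.375 / 0.4305 ≈ 1162.311
  x_3 = (0.4000·800 + 0.3600·625 + 0.5650·350) / 0.4305 = 742.75 / 0.4305 ≈ 1725.319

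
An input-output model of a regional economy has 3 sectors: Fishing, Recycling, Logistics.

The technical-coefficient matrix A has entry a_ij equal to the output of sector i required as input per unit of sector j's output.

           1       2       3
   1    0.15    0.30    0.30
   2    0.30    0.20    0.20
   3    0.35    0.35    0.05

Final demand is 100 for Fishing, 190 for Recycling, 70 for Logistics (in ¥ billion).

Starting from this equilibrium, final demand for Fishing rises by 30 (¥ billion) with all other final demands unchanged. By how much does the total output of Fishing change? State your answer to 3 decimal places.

Δx_1 = 56.790

I − A =
  [   0.85    -0.30    -0.30]
  [  -0.30     0.80    -0.20]
  [  -0.35    -0.35     0.95]
Cofactors of I−A, C_ij = (−1)^(i+j)·(minor ij) (rows/columns in the sector order above):
  C_11 = (0.80)(0.95) − (-0.20)(-0.35) = 0.6900
  C_12 = −[(-0.30)(0.95) − (-0.20)(-0.35)] = 0.3550
  C_13 = (-0.30)(-0.35) − (0.80)(-0.35) = 0.3850
  C_21 = −[(-0.30)(0.95) − (-0.30)(-0.35)] = 0.3900
  C_22 = (0.85)(0.95) − (-0.30)(-0.35) = 0.7025
  C_23 = −[(0.85)(-0.35) − (-0.30)(-0.35)] = 0.4025
  C_31 = (-0.30)(-0.20) − (-0.30)(0.80) = 0.3000
  C_32 = −[(0.85)(-0.20) − (-0.30)(-0.30)] = 0.2600
  C_33 = (0.85)(0.80) − (-0.30)(-0.30) = 0.5900
det(I−A) = Σ_j (I−A)_1j·C_1j = (0.85)(0.6900) + (-0.30)(0.3550) + (-0.30)(0.3850) = 0.3645
adj(I−A) = Cᵀ =
  [ 0.6900   0.3900   0.3000]
  [ 0.3550   0.7025   0.2600]
  [ 0.3850   0.4025   0.5900]
(I − A)⁻¹ = adj(I−A) / det(I−A) ≈
  [   1.8930     1.0700     0.8230]
  [   0.9739     1.9273     0.7133]
  [   1.0562     1.1043     1.6187]
Δx = (I − A)⁻¹ Δd with Δd having +30 in the Fishing component and 0 elsewhere.
So Δx_1 = L_11 · (+30), where L_11 = adj(I−A)_11 / det(I−A) = 0.6900 / 0.3645.
Δx_1 = 0.6900 × (+30) / 0.3645 = 20.70 / 0.3645 ≈ 56.790.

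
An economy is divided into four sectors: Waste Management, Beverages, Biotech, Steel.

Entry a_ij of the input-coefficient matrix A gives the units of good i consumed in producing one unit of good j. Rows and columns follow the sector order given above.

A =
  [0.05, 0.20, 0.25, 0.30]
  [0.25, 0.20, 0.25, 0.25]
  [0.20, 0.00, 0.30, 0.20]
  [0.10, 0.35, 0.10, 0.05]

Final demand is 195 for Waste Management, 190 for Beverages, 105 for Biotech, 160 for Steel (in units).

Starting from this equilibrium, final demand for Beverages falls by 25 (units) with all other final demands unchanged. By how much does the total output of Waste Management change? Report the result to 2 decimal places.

I − A =
  [   0.95    -0.20    -0.25    -0.30]
  [  -0.25     0.80    -0.25    -0.25]
  [  -0.20     0.00     0.70    -0.20]
  [  -0.10    -0.35    -0.10     0.95]
Compute the cofactors C_ij = (−1)^(i+j)·(3×3 minor ij) of I−A; the adjugate is their transpose:
adj(I−A) = Cᵀ =
  [ 0.437250   0.220000   0.270875   0.253000]
  [ 0.236250   0.533250   0.315000   0.281250]
  [ 0.168000   0.129500   0.536125   0.200000]
  [ 0.150750   0.233250   0.201000   0.447000]
det(I−A) = Σ_j (I−A)_1j·C_1j = (0.95)(0.437250) + (-0.20)(0.236250) + (-0.25)(0.168000) + (-0.30)(0.150750) = 0.2809125
(I − A)⁻¹ = adj(I−A) / det(I−A) ≈
  [   1.5565     0.7832     0.9643     0.9006]
  [   0.8410     1.8983     1.1213     1.0012]
  [   0.5981     0.4610     1.9085     0.7120]
  [   0.5366     0.8303     0.7155     1.5912]
Δx = (I − A)⁻¹ Δd with Δd having -25 in the Beverages component and 0 elsewhere.
So Δx_1 = L_12 · (-25), where L_12 = adj(I−A)_12 / det(I−A) = 0.220000 / 0.2809125.
Δx_1 = 0.220000 × (-25) / 0.2809125 = -5.50 / 0.2809125 ≈ -19.58.

Δx_1 = -19.58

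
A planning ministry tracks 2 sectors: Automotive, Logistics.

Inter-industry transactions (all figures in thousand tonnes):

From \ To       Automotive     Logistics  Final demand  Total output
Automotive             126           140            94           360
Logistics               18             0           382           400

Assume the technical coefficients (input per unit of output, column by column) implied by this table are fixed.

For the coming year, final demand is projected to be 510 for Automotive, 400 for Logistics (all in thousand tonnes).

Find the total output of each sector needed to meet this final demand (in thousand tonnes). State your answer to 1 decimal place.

Technical coefficients a_ij = z_ij / X_j:
  a_11 = 126/360 = 0.35, a_21 = 18/360 = 0.05
  a_12 = 140/400 = 0.35, a_22 = 0/400 = 0.00
I − A =
  [   0.65    -0.35]
  [  -0.05     1.00]
det(I−A) = (0.65)(1.00) − (-0.35)(-0.05) = 0.6325
adj(I−A) = [[1.00, 0.35], [0.05, 0.65]]
(I − A)⁻¹ = adj(I−A) / det(I−A) ≈
  [   1.5810     0.5534]
  [   0.0791     1.0277]
x = (I − A)⁻¹ d = adj(I−A)·d / det(I−A), with det(I−A) = 0.6325:
  x_1 = (1.00·510 + 0.35·400) / 0.6325 = 650.00 / 0.6325 ≈ 1027.7
  x_2 = (0.05·510 + 0.65·400) / 0.6325 = 285.50 / 0.6325 ≈ 451.4

x_1 = 1027.7, x_2 = 451.4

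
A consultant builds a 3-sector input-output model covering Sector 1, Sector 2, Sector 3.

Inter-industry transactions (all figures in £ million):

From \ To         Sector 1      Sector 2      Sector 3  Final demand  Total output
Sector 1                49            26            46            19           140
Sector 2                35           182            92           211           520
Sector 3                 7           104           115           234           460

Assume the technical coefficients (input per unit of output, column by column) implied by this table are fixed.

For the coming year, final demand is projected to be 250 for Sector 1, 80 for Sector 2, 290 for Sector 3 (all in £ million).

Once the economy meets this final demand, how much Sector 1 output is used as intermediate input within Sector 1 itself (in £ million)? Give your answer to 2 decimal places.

Technical coefficients a_ij = z_ij / X_j:
  a_11 = 49/140 = 0.35, a_21 = 35/140 = 0.25, a_31 = 7/140 = 0.05
  a_12 = 26/520 = 0.05, a_22 = 182/520 = 0.35, a_32 = 104/520 = 0.20
  a_13 = 46/460 = 0.10, a_23 = 92/460 = 0.20, a_33 = 115/460 = 0.25
I − A =
  [   0.65    -0.05    -0.10]
  [  -0.25     0.65    -0.20]
  [  -0.05    -0.20     0.75]
Cofactors of I−A, C_ij = (−1)^(i+j)·(minor ij) (rows/columns in the sector order above):
  C_11 = (0.65)(0.75) − (-0.20)(-0.20) = 0.4475
  C_12 = −[(-0.25)(0.75) − (-0.20)(-0.05)] = 0.1975
  C_13 = (-0.25)(-0.20) − (0.65)(-0.05) = 0.0825
  C_21 = −[(-0.05)(0.75) − (-0.10)(-0.20)] = 0.0575
  C_22 = (0.65)(0.75) − (-0.10)(-0.05) = 0.4825
  C_23 = −[(0.65)(-0.20) − (-0.05)(-0.05)] = 0.1325
  C_31 = (-0.05)(-0.20) − (-0.10)(0.65) = 0.0750
  C_32 = −[(0.65)(-0.20) − (-0.10)(-0.25)] = 0.1550
  C_33 = (0.65)(0.65) − (-0.05)(-0.25) = 0.4100
det(I−A) = Σ_j (I−A)_1j·C_1j = (0.65)(0.4475) + (-0.05)(0.1975) + (-0.10)(0.0825) = 0.27275
adj(I−A) = Cᵀ =
  [ 0.4475   0.0575   0.0750]
  [ 0.1975   0.4825   0.1550]
  [ 0.0825   0.1325   0.4100]
(I − A)⁻¹ = adj(I−A) / det(I−A) ≈
  [   1.6407     0.2108     0.2750]
  [   0.7241     1.7690     0.5683]
  [   0.3025     0.4858     1.5032]
First solve x = (I − A)⁻¹ d = adj(I−A)·d / det(I−A); in particular x_1 = (0.4475·250 + 0.0575·80 + 0.0750·290) / 0.27275 = 138.225 / 0.27275 ≈ 506.7828.
Intermediate flow from 1 to 1: z_11 = a_11 · x_1 = 0.35 × 138.225 / 0.27275 = 48.37875 / 0.27275 ≈ 177.37.

z_11 = 177.37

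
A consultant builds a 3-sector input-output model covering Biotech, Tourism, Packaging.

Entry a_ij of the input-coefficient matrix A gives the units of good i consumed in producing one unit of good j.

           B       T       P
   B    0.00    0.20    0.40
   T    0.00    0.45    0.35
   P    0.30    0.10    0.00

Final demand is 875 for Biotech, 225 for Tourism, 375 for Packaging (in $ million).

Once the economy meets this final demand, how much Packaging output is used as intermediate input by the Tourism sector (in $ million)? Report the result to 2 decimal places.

I − A =
  [   1.00    -0.20    -0.40]
  [   0.00     0.55    -0.35]
  [  -0.30    -0.10     1.00]
Cofactors of I−A, C_ij = (−1)^(i+j)·(minor ij) (rows/columns in the sector order above):
  C_11 = (0.55)(1.00) − (-0.35)(-0.10) = 0.5150
  C_12 = −[(0.00)(1.00) − (-0.35)(-0.30)] = 0.1050
  C_13 = (0.00)(-0.10) − (0.55)(-0.30) = 0.1650
  C_21 = −[(-0.20)(1.00) − (-0.40)(-0.10)] = 0.2400
  C_22 = (1.00)(1.00) − (-0.40)(-0.30) = 0.8800
  C_23 = −[(1.00)(-0.10) − (-0.20)(-0.30)] = 0.1600
  C_31 = (-0.20)(-0.35) − (-0.40)(0.55) = 0.2900
  C_32 = −[(1.00)(-0.35) − (-0.40)(0.00)] = 0.3500
  C_33 = (1.00)(0.55) − (-0.20)(0.00) = 0.5500
det(I−A) = Σ_j (I−A)_1j·C_1j = (1.00)(0.5150) + (-0.20)(0.1050) + (-0.40)(0.1650) = 0.4280
adj(I−A) = Cᵀ =
  [ 0.5150   0.2400   0.2900]
  [ 0.1050   0.8800   0.3500]
  [ 0.1650   0.1600   0.5500]
(I − A)⁻¹ = adj(I−A) / det(I−A) ≈
  [   1.2033     0.5607     0.6776]
  [   0.2453     2.0561     0.8178]
  [   0.3855     0.3738     1.2850]
First solve x = (I − A)⁻¹ d = adj(I−A)·d / det(I−A); in particular x_T = (0.1050·875 + 0.8800·225 + 0.3500·375) / 0.4280 = 421.125 / 0.4280 ≈ 983.9369.
Intermediate flow from P to T: z_PT = a_PT · x_T = 0.10 × 421.125 / 0.4280 = 42.1125 / 0.4280 ≈ 98.39.

z_PT = 98.39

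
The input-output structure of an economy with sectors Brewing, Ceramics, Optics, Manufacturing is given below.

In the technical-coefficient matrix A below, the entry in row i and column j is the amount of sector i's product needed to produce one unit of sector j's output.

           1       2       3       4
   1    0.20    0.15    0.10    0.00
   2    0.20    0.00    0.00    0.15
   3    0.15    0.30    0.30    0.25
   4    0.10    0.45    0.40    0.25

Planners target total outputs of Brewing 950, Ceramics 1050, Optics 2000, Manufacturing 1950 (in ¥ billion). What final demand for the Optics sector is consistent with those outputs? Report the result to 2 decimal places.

I − A =
  [   0.80    -0.15    -0.10     0.00]
  [  -0.20     1.00     0.00    -0.15]
  [  -0.15    -0.30     0.70    -0.25]
  [  -0.10    -0.45    -0.40     0.75]
d = (I − A) x:
  d_1 = (+0.80)·950 + (-0.15)·1050 + (-0.10)·2000 + (+0.00)·1950 = 402.50
  d_2 = (-0.20)·950 + (+1.00)·1050 + (+0.00)·2000 + (-0.15)·1950 = 567.50
  d_3 = (-0.15)·950 + (-0.30)·1050 + (+0.70)·2000 + (-0.25)·1950 = 455.00
  d_4 = (-0.10)·950 + (-0.45)·1050 + (-0.40)·2000 + (+0.75)·1950 = 95.00

d_3 = 455.00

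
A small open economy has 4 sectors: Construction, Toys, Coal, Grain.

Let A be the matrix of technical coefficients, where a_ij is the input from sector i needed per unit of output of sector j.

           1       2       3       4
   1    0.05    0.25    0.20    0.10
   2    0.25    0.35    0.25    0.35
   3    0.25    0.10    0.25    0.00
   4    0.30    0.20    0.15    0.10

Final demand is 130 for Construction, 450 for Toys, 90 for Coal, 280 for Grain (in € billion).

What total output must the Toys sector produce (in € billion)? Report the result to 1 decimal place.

x_2 = 1924.3

I − A =
  [   0.95    -0.25    -0.20    -0.10]
  [  -0.25     0.65    -0.25    -0.35]
  [  -0.25    -0.10     0.75     0.00]
  [  -0.30    -0.20    -0.15     0.90]
Compute the cofactors C_ij = (−1)^(i+j)·(3×3 minor ij) of I−A; the adjugate is their transpose:
adj(I−A) = Cᵀ =
  [ 0.358500   0.203250   0.187125   0.118875]
  [ 0.316875   0.570000   0.325875   0.256875]
  [ 0.161750   0.143750   0.382250   0.073875]
  [ 0.216875   0.218375   0.198500   0.339375]
det(I−A) = Σ_j (I−A)_1j·C_1j = (0.95)(0.358500) + (-0.25)(0.316875) + (-0.20)(0.161750) + (-0.10)(0.216875) = 0.20731875
(I − A)⁻¹ = adj(I−A) / det(I−A) ≈
  [   1.7292     0.9804     0.9026     0.5734]
  [   1.5284     2.7494     1.5719     1.2390]
  [   0.7802     0.6934     1.8438     0.3563]
  [   1.0461     1.0533     0.9575     1.6370]
x = (I − A)⁻¹ d = adj(I−A)·d / det(I−A), with det(I−A) = 0.20731875:
  x_1 = (0.358500·130 + 0.203250·450 + 0.187125·90 + 0.118875·280) / 0.20731875 = 188.19375 / 0.20731875 ≈ 907.8
  x_2 = (0.316875·130 + 0.570000·450 + 0.325875·90 + 0.256875·280) / 0.20731875 = 398.9475 / 0.20731875 ≈ 1924.3
  x_3 = (0.161750·130 + 0.143750·450 + 0.382250·90 + 0.073875·280) / 0.20731875 = 140.8025 / 0.20731875 ≈ 679.2
  x_4 = (0.216875·130 + 0.218375·450 + 0.198500·90 + 0.339375·280) / 0.20731875 = 239.3525 / 0.20731875 ≈ 1154.5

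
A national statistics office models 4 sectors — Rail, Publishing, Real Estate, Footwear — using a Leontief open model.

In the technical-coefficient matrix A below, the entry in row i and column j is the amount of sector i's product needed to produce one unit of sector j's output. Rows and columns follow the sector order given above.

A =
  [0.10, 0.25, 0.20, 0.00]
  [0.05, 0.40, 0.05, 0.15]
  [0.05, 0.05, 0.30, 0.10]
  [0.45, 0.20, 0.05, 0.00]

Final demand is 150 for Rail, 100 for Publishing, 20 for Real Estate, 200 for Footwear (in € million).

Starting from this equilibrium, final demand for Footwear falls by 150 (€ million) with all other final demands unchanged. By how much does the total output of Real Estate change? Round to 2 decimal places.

I − A =
  [   0.90    -0.25    -0.20     0.00]
  [  -0.05     0.60    -0.05    -0.15]
  [  -0.05    -0.05     0.70    -0.10]
  [  -0.45    -0.20    -0.05     1.00]
Compute the cofactors C_ij = (−1)^(i+j)·(3×3 minor ij) of I−A; the adjugate is their transpose:
adj(I−A) = Cᵀ =
  [ 0.392125   0.187750   0.128375   0.041000]
  [ 0.087125   0.606500   0.075250   0.098500]
  [ 0.062375   0.086750   0.483625   0.061375]
  [ 0.197000   0.210125   0.097000   0.359875]
det(I−A) = Σ_j (I−A)_1j·C_1j = (0.90)(0.392125) + (-0.25)(0.087125) + (-0.20)(0.062375) + (0.00)(0.197000) = 0.31865625
(I − A)⁻¹ = adj(I−A) / det(I−A) ≈
  [   1.2306     0.5892     0.4029     0.1287]
  [   0.2734     1.9033     0.2361     0.3091]
  [   0.1957     0.2722     1.5177     0.1926]
  [   0.6182     0.6594     0.3044     1.1294]
Δx = (I − A)⁻¹ Δd with Δd having -150 in the Footwear component and 0 elsewhere.
So Δx_3 = L_34 · (-150), where L_34 = adj(I−A)_34 / det(I−A) = 0.061375 / 0.31865625.
Δx_3 = 0.061375 × (-150) / 0.31865625 = -9.20625 / 0.31865625 ≈ -28.89.

Δx_3 = -28.89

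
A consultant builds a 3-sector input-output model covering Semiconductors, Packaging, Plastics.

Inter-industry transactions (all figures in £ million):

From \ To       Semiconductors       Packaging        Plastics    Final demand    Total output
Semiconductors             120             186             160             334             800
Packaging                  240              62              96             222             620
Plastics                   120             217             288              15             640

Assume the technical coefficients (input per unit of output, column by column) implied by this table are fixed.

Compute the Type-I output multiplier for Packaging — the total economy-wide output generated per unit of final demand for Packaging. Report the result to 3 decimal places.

Technical coefficients a_ij = z_ij / X_j:
  a_11 = 120/800 = 0.15, a_21 = 240/800 = 0.30, a_31 = 120/800 = 0.15
  a_12 = 186/620 = 0.30, a_22 = 62/620 = 0.10, a_32 = 217/620 = 0.35
  a_13 = 160/640 = 0.25, a_23 = 96/640 = 0.15, a_33 = 288/640 = 0.45
I − A =
  [   0.85    -0.30    -0.25]
  [  -0.30     0.90    -0.15]
  [  -0.15    -0.35     0.55]
Cofactors of I−A, C_ij = (−1)^(i+j)·(minor ij) (rows/columns in the sector order above):
  C_11 = (0.90)(0.55) − (-0.15)(-0.35) = 0.4425
  C_12 = −[(-0.30)(0.55) − (-0.15)(-0.15)] = 0.1875
  C_13 = (-0.30)(-0.35) − (0.90)(-0.15) = 0.2400
  C_21 = −[(-0.30)(0.55) − (-0.25)(-0.35)] = 0.2525
  C_22 = (0.85)(0.55) − (-0.25)(-0.15) = 0.4300
  C_23 = −[(0.85)(-0.35) − (-0.30)(-0.15)] = 0.3425
  C_31 = (-0.30)(-0.15) − (-0.25)(0.90) = 0.2700
  C_32 = −[(0.85)(-0.15) − (-0.25)(-0.30)] = 0.2025
  C_33 = (0.85)(0.90) − (-0.30)(-0.30) = 0.6750
det(I−A) = Σ_j (I−A)_1j·C_1j = (0.85)(0.4425) + (-0.30)(0.1875) + (-0.25)(0.2400) = 0.259875
adj(I−A) = Cᵀ =
  [ 0.4425   0.2525   0.2700]
  [ 0.1875   0.4300   0.2025]
  [ 0.2400   0.3425   0.6750]
(I − A)⁻¹ = adj(I−A) / det(I−A) ≈
  [   1.7027     0.9716     1.0390]
  [   0.7215     1.6546     0.7792]
  [   0.9235     1.3179     2.5974]
The output multiplier for sector j is the column-j sum of the Leontief inverse (I − A)⁻¹ = adj(I−A) / det(I−A).
Column 2 of adj(I−A): (0.2525, 0.4300, 0.3425); det(I−A) = 0.259875.
m_2 = (0.2525 + 0.4300 + 0.3425) / 0.259875 = 1.025 / 0.259875 ≈ 3.944.

m_2 = 3.944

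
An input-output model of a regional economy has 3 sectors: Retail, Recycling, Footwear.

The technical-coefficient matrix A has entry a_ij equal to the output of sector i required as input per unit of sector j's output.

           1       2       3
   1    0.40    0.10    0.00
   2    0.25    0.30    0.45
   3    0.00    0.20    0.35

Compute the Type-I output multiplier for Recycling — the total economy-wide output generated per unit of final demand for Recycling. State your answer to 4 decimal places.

m_2 = 2.8360

I − A =
  [   0.60    -0.10     0.00]
  [  -0.25     0.70    -0.45]
  [   0.00    -0.20     0.65]
Cofactors of I−A, C_ij = (−1)^(i+j)·(minor ij) (rows/columns in the sector order above):
  C_11 = (0.70)(0.65) − (-0.45)(-0.20) = 0.3650
  C_12 = −[(-0.25)(0.65) − (-0.45)(0.00)] = 0.1625
  C_13 = (-0.25)(-0.20) − (0.70)(0.00) = 0.0500
  C_21 = −[(-0.10)(0.65) − (0.00)(-0.20)] = 0.0650
  C_22 = (0.60)(0.65) − (0.00)(0.00) = 0.3900
  C_23 = −[(0.60)(-0.20) − (-0.10)(0.00)] = 0.1200
  C_31 = (-0.10)(-0.45) − (0.00)(0.70) = 0.0450
  C_32 = −[(0.60)(-0.45) − (0.00)(-0.25)] = 0.2700
  C_33 = (0.60)(0.70) − (-0.10)(-0.25) = 0.3950
det(I−A) = Σ_j (I−A)_1j·C_1j = (0.60)(0.3650) + (-0.10)(0.1625) + (0.00)(0.0500) = 0.20275
adj(I−A) = Cᵀ =
  [ 0.3650   0.0650   0.0450]
  [ 0.1625   0.3900   0.2700]
  [ 0.0500   0.1200   0.3950]
(I − A)⁻¹ = adj(I−A) / det(I−A) ≈
  [   1.80025     0.32059     0.22195]
  [   0.80148     1.92355     1.33169]
  [   0.24661     0.59186     1.94821]
The output multiplier for sector j is the column-j sum of the Leontief inverse (I − A)⁻¹ = adj(I−A) / det(I−A).
Column 2 of adj(I−A): (0.0650, 0.3900, 0.1200); det(I−A) = 0.20275.
m_2 = (0.0650 + 0.3900 + 0.1200) / 0.20275 = 0.575 / 0.20275 ≈ 2.8360.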